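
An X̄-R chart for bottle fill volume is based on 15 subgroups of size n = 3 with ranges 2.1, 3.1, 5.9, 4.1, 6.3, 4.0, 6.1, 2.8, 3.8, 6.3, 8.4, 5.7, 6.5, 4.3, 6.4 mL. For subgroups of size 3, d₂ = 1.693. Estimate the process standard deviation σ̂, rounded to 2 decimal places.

2.98

R̄ = (2.1 + 3.1 + 5.9 + 4.1 + 6.3 + 4.0 + 6.1 + 2.8 + 3.8 + 6.3 + 8.4 + 5.7 + 6.5 + 4.3 + 6.4) / 15 = 5.0533
σ̂ = R̄ / d₂ = 5.0533 / 1.693 = 2.9848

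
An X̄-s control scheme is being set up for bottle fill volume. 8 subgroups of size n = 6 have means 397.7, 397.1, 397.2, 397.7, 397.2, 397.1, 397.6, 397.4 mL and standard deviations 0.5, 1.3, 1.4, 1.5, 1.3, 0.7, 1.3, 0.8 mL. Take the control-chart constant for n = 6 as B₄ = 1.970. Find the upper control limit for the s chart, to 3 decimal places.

2.167

s̄ = (0.5 + 1.3 + 1.4 + 1.5 + 1.3 + 0.7 + 1.3 + 0.8) / 8 = 1.1000
UCL_s = B₄·s̄ = 1.970 × 1.1000 = 2.1670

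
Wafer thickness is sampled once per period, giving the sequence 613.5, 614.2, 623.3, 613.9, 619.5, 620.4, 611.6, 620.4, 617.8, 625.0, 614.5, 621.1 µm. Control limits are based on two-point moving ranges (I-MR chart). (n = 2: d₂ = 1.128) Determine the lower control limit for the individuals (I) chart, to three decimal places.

600.960

X̄ = (613.5 + 614.2 + 623.3 + 613.9 + 619.5 + 620.4 + 611.6 + 620.4 + 617.8 + 625.0 + 614.5 + 621.1) / 12 = 617.9333
Moving ranges: 0.7, 9.1, 9.4, 5.6, 0.9, 8.8, 8.8, 2.6, 7.2, 10.5, 6.6; M̄R̄ = 70.2000 / 11 = 6.3818
LCL = X̄ − 3·M̄R̄/d₂ = 617.9333 − 3 × 6.3818 / 1.128 = 600.9604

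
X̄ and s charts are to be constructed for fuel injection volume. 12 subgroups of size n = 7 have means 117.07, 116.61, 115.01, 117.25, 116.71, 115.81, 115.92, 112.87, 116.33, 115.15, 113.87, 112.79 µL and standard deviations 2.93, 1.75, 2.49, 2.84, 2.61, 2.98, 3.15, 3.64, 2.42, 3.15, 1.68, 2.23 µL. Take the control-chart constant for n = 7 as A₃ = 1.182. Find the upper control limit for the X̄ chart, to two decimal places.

118.59

X̄̄ = (117.07 + 116.61 + 115.01 + 117.25 + 116.71 + 115.81 + 115.92 + 112.87 + 116.33 + 115.15 + 113.87 + 112.79) / 12 = 115.4492
s̄ = (2.93 + 1.75 + 2.49 + 2.84 + 2.61 + 2.98 + 3.15 + 3.64 + 2.42 + 3.15 + 1.68 + 2.23) / 12 = 2.6558
UCL = X̄̄ + A₃·s̄ = 115.4492 + 1.182 × 2.6558 = 118.5884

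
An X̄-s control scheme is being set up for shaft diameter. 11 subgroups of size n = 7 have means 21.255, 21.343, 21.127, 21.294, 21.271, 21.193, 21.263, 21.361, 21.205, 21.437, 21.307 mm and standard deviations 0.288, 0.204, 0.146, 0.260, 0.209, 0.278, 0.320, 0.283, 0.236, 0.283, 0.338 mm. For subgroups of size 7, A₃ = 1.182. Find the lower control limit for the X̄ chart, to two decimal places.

20.97

X̄̄ = (21.255 + 21.343 + 21.127 + 21.294 + 21.271 + 21.193 + 21.263 + 21.361 + 21.205 + 21.437 + 21.307) / 11 = 21.2778
s̄ = (0.288 + 0.204 + 0.146 + 0.260 + 0.209 + 0.278 + 0.320 + 0.283 + 0.236 + 0.283 + 0.338) / 11 = 0.2586
LCL = X̄̄ − A₃·s̄ = 21.2778 − 1.182 × 0.2586 = 20.9721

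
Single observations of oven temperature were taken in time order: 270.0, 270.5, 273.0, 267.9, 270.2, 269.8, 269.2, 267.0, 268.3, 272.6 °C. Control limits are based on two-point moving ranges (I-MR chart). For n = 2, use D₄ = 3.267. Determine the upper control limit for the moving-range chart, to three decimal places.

Moving ranges: 0.5, 2.5, 5.1, 2.3, 0.4, 0.6, 2.2, 1.3, 4.3; M̄R̄ = 19.2000 / 9 = 2.1333
UCL_MR = D₄·M̄R̄ = 3.267 × 2.1333 = 6.9696

6.970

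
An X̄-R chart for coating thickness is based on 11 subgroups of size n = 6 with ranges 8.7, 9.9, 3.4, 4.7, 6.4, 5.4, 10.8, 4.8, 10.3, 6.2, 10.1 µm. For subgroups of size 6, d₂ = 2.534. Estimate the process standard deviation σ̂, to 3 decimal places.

R̄ = (8.7 + 9.9 + 3.4 + 4.7 + 6.4 + 5.4 + 10.8 + 4.8 + 10.3 + 6.2 + 10.1) / 11 = 7.3364
σ̂ = R̄ / d₂ = 7.3364 / 2.534 = 2.8952

2.895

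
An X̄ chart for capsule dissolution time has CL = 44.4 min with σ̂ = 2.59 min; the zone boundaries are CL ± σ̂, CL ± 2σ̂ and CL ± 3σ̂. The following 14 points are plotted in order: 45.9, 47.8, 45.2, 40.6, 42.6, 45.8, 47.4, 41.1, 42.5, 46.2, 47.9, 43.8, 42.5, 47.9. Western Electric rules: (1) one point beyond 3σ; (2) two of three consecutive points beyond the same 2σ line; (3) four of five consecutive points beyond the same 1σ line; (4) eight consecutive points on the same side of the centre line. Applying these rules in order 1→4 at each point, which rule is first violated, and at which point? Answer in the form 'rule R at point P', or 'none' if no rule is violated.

none

Zone of each point (C = within 1σ̂, B = 1σ̂–2σ̂, A = 2σ̂–3σ̂, * = beyond 3σ̂; sign = side of CL): 1:+C, 2:+B, 3:+C, 4:-B, 5:-C, 6:+C, 7:+B, 8:-B, 9:-C, 10:+C, 11:+B, 12:-C, 13:-C, 14:+B
No rule fires across all 14 points.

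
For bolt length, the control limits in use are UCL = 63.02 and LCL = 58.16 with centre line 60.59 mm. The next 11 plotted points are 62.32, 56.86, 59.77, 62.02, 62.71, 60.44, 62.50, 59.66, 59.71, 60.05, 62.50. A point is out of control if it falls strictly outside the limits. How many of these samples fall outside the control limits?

1

Compare each point to [58.16, 63.02]: sample 2 = 56.86 < LCL.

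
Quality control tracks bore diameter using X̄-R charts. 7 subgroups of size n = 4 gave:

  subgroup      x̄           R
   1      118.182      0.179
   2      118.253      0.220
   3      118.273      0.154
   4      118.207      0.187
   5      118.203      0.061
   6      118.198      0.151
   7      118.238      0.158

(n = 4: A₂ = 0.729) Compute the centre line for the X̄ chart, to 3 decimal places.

X̄̄ = (118.182 + 118.253 + 118.273 + 118.207 + 118.203 + 118.198 + 118.238) / 7 = 827.5540 / 7 = 118.2220
CL = X̄̄ = 118.2220

118.222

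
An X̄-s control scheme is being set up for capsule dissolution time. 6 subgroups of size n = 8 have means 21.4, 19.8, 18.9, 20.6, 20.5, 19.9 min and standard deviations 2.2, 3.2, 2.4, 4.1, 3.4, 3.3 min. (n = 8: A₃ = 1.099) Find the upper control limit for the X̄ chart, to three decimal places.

23.590

X̄̄ = (21.4 + 19.8 + 18.9 + 20.6 + 20.5 + 19.9) / 6 = 20.1833
s̄ = (2.2 + 3.2 + 2.4 + 4.1 + 3.4 + 3.3) / 6 = 3.1000
UCL = X̄̄ + A₃·s̄ = 20.1833 + 1.099 × 3.1000 = 23.5902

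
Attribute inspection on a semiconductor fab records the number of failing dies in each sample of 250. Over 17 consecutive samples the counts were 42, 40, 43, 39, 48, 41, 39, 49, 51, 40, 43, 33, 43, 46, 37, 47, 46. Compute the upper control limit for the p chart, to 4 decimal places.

p̄ = Σdᵢ / (k·n) = 727 / (17 × 250) = 0.17106
UCL = p̄ + 3·√(p̄(1−p̄)/n) = 0.17106 + 3 × √(0.17106×0.82894/250) = 0.17106 + 3 × 0.02382 = 0.24251

0.2425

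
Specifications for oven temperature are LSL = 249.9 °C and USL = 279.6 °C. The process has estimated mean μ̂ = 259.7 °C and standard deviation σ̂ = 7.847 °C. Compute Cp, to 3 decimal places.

0.631

Cp = (USL − LSL) / (6σ̂) = (279.6 − 249.9) / (6 × 7.847) = 29.7000 / 47.0820 = 0.6308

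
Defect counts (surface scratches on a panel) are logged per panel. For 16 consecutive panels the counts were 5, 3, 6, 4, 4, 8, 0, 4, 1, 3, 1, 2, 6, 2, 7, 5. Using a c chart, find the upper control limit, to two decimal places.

9.67

c̄ = (5 + 3 + 6 + 4 + 4 + 8 + 0 + 4 + 1 + 3 + 1 + 2 + 6 + 2 + 7 + 5) / 16 = 61 / 16 = 3.8125
UCL = c̄ + 3√c̄ = 3.8125 + 3 × √3.8125 = 3.8125 + 3 × 1.9526 = 9.6702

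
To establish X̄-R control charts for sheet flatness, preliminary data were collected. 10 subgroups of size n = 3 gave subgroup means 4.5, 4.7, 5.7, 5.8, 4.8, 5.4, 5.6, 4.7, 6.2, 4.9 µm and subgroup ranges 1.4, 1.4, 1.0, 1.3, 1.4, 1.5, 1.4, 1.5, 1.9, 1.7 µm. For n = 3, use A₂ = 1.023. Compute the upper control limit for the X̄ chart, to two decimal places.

X̄̄ = (4.5 + 4.7 + 5.7 + 5.8 + 4.8 + 5.4 + 5.6 + 4.7 + 6.2 + 4.9) / 10 = 52.3000 / 10 = 5.2300
R̄ = (1.4 + 1.4 + 1.0 + 1.3 + 1.4 + 1.5 + 1.4 + 1.5 + 1.9 + 1.7) / 10 = 14.5000 / 10 = 1.4500
UCL = X̄̄ + A₂·R̄ = 5.2300 + 1.023 × 1.4500 = 6.7133

6.71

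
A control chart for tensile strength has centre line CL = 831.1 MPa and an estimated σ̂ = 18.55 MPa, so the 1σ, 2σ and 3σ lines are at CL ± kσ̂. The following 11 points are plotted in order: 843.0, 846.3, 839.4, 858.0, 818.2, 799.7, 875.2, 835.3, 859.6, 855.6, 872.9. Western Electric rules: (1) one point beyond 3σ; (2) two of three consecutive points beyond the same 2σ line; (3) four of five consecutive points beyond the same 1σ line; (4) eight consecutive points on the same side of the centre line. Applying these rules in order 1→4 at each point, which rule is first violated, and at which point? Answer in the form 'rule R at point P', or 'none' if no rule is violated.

Zone of each point (C = within 1σ̂, B = 1σ̂–2σ̂, A = 2σ̂–3σ̂, * = beyond 3σ̂; sign = side of CL): 1:+C, 2:+C, 3:+C, 4:+B, 5:-C, 6:-B, 7:+A, 8:+C, 9:+B, 10:+B, 11:+A
Rule 3 (four of five consecutive points beyond the same 1σ limit) is satisfied at point 11.

rule 3 at point 11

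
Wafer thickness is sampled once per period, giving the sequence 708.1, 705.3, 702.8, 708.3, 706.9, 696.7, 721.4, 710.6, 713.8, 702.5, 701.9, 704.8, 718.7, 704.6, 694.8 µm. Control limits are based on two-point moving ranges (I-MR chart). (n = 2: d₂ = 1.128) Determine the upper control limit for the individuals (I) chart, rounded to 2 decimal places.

X̄ = (708.1 + 705.3 + 702.8 + 708.3 + 706.9 + 696.7 + 721.4 + 710.6 + 713.8 + 702.5 + 701.9 + 704.8 + 718.7 + 704.6 + 694.8) / 15 = 706.7467
Moving ranges: 2.8, 2.5, 5.5, 1.4, 10.2, 24.7, 10.8, 3.2, 11.3, 0.6, 2.9, 13.9, 14.1, 9.8; M̄R̄ = 113.7000 / 14 = 8.1214
UCL = X̄ + 3·M̄R̄/d₂ = 706.7467 + 3 × 8.1214 / 1.128 = 728.3462

728.35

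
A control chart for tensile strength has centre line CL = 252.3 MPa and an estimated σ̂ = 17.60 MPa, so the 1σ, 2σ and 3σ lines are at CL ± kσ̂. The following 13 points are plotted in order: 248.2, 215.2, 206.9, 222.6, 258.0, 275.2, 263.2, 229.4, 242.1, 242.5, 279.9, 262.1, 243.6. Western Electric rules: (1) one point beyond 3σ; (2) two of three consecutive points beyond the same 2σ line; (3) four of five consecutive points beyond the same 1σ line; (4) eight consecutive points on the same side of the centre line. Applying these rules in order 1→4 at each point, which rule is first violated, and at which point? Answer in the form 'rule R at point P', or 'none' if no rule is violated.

Zone of each point (C = within 1σ̂, B = 1σ̂–2σ̂, A = 2σ̂–3σ̂, * = beyond 3σ̂; sign = side of CL): 1:-C, 2:-A, 3:-A, 4:-B, 5:+C, 6:+B, 7:+C, 8:-B, 9:-C, 10:-C, 11:+B, 12:+C, 13:-C
Rule 2 (two of three consecutive points beyond the same 2σ limit) is satisfied at point 3.

rule 2 at point 3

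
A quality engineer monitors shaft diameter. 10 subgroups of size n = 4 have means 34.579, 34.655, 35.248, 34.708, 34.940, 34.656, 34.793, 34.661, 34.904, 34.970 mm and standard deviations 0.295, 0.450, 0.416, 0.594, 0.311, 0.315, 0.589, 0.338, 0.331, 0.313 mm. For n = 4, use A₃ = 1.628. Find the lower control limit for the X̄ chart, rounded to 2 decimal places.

X̄̄ = (34.579 + 34.655 + 35.248 + 34.708 + 34.940 + 34.656 + 34.793 + 34.661 + 34.904 + 34.970) / 10 = 34.8114
s̄ = (0.295 + 0.450 + 0.416 + 0.594 + 0.311 + 0.315 + 0.589 + 0.338 + 0.331 + 0.313) / 10 = 0.3952
LCL = X̄̄ − A₃·s̄ = 34.8114 − 1.628 × 0.3952 = 34.1680

34.17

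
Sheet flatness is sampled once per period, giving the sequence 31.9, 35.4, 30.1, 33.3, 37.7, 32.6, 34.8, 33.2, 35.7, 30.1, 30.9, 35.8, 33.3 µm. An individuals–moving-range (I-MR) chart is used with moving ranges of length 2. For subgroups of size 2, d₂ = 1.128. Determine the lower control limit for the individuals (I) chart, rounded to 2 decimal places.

24.23

X̄ = (31.9 + 35.4 + 30.1 + 33.3 + 37.7 + 32.6 + 34.8 + 33.2 + 35.7 + 30.1 + 30.9 + 35.8 + 33.3) / 13 = 33.4462
Moving ranges: 3.5, 5.3, 3.2, 4.4, 5.1, 2.2, 1.6, 2.5, 5.6, 0.8, 4.9, 2.5; M̄R̄ = 41.6000 / 12 = 3.4667
LCL = X̄ − 3·M̄R̄/d₂ = 33.4462 − 3 × 3.4667 / 1.128 = 24.2263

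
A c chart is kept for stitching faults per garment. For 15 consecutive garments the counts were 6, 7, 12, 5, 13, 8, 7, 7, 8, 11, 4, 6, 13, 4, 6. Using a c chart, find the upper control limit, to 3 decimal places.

c̄ = (6 + 7 + 12 + 5 + 13 + 8 + 7 + 7 + 8 + 11 + 4 + 6 + 13 + 4 + 6) / 15 = 117 / 15 = 7.8000
UCL = c̄ + 3√c̄ = 7.8000 + 3 × √7.8000 = 7.8000 + 3 × 2.7928 = 16.1785

16.179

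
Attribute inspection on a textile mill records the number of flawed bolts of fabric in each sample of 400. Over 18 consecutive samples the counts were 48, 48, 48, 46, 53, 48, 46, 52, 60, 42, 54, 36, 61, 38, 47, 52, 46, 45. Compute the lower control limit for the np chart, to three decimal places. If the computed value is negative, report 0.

28.777

p̄ = Σdᵢ / (k·n) = 870 / (18 × 400) = 0.12083
LCL = np̄ − 3·√(np̄(1−p̄)) = 48.3333 − 3 × 6.5187 = 28.7773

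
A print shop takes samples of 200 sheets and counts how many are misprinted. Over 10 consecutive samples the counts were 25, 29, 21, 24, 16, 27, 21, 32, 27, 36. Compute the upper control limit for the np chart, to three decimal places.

40.021

p̄ = Σdᵢ / (k·n) = 258 / (10 × 200) = 0.12900
UCL = np̄ + 3·√(np̄(1−p̄)) = 25.8000 + 3 × √(25.8000×0.87100) = 25.8000 + 3 × 4.7404 = 40.0213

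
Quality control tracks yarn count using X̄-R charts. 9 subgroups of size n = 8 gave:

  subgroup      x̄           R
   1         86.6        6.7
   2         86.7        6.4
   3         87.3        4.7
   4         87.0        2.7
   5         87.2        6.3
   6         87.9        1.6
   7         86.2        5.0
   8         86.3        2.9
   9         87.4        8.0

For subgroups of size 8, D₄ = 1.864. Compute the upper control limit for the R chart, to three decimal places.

9.175

R̄ = (6.7 + 6.4 + 4.7 + 2.7 + 6.3 + 1.6 + 5.0 + 2.9 + 8.0) / 9 = 44.3000 / 9 = 4.9222
UCL_R = D₄·R̄ = 1.864 × 4.9222 = 9.1750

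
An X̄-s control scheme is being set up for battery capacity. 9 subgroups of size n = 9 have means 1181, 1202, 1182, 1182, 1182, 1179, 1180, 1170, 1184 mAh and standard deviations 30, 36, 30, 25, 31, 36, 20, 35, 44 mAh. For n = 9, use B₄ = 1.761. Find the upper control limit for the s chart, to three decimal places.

s̄ = (30 + 36 + 30 + 25 + 31 + 36 + 20 + 35 + 44) / 9 = 31.8889
UCL_s = B₄·s̄ = 1.761 × 31.8889 = 56.1563

56.156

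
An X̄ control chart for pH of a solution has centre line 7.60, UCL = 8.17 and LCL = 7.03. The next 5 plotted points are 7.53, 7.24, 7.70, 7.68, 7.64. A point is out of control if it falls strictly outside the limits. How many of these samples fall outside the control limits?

0

All 5 points lie within [7.03, 8.17].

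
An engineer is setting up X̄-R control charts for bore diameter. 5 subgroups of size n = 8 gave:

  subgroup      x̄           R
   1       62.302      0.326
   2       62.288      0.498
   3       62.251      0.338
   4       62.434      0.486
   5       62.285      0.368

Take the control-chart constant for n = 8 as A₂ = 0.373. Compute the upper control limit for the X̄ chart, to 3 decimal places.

X̄̄ = (62.302 + 62.288 + 62.251 + 62.434 + 62.285) / 5 = 311.5600 / 5 = 62.3120
R̄ = (0.326 + 0.498 + 0.338 + 0.486 + 0.368) / 5 = 2.0160 / 5 = 0.4032
UCL = X̄̄ + A₂·R̄ = 62.3120 + 0.373 × 0.4032 = 62.4624

62.462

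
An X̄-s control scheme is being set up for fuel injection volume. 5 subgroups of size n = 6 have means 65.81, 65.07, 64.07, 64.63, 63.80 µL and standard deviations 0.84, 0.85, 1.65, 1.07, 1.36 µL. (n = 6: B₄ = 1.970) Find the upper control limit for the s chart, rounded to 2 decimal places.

s̄ = (0.84 + 0.85 + 1.65 + 1.07 + 1.36) / 5 = 1.1540
UCL_s = B₄·s̄ = 1.970 × 1.1540 = 2.2734

2.27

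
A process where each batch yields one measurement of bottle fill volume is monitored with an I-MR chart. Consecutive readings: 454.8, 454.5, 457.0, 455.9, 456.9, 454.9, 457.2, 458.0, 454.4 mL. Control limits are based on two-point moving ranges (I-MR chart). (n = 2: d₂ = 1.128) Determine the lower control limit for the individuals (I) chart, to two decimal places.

X̄ = (454.8 + 454.5 + 457.0 + 455.9 + 456.9 + 454.9 + 457.2 + 458.0 + 454.4) / 9 = 455.9556
Moving ranges: 0.3, 2.5, 1.1, 1.0, 2.0, 2.3, 0.8, 3.6; M̄R̄ = 13.6000 / 8 = 1.7000
LCL = X̄ − 3·M̄R̄/d₂ = 455.9556 − 3 × 1.7000 / 1.128 = 451.4343

451.43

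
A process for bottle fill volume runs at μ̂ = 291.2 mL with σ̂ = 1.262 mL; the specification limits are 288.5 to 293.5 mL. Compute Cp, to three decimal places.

Cp = (USL − LSL) / (6σ̂) = (293.5 − 288.5) / (6 × 1.262) = 5.0000 / 7.5720 = 0.6603

0.660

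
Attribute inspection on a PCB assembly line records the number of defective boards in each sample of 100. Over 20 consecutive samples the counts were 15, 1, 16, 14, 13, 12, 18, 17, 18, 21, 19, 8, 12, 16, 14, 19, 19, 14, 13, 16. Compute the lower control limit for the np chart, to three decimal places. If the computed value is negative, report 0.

p̄ = Σdᵢ / (k·n) = 295 / (20 × 100) = 0.14750
LCL = np̄ − 3·√(np̄(1−p̄)) = 14.7500 − 3 × 3.5460 = 4.1119

4.112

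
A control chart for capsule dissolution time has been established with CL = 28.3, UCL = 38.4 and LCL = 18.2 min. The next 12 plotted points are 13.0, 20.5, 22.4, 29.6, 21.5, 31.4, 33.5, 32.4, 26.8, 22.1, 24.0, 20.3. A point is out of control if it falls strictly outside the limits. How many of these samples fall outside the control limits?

1

Compare each point to [18.2, 38.4]: sample 1 = 13.0 < LCL.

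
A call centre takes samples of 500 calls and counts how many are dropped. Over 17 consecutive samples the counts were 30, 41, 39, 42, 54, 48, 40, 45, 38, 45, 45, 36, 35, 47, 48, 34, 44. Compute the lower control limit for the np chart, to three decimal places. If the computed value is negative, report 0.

p̄ = Σdᵢ / (k·n) = 711 / (17 × 500) = 0.08365
LCL = np̄ − 3·√(np̄(1−p̄)) = 41.8235 − 3 × 6.1907 = 23.2513

23.251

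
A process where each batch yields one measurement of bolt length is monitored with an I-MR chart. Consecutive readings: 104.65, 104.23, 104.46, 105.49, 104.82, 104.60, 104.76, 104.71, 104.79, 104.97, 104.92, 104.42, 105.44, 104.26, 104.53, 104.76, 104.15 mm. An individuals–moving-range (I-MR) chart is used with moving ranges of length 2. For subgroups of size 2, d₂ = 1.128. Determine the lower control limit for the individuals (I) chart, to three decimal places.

X̄ = (104.65 + 104.23 + 104.46 + 105.49 + 104.82 + 104.60 + 104.76 + 104.71 + 104.79 + 104.97 + 104.92 + 104.42 + 105.44 + 104.26 + 104.53 + 104.76 + 104.15) / 17 = 104.7035
Moving ranges: 0.42, 0.23, 1.03, 0.67, 0.22, 0.16, 0.05, 0.08, 0.18, 0.05, 0.50, 1.02, 1.18, 0.27, 0.23, 0.61; M̄R̄ = 6.9000 / 16 = 0.4313
LCL = X̄ − 3·M̄R̄/d₂ = 104.7035 − 3 × 0.4313 / 1.128 = 103.5566

103.557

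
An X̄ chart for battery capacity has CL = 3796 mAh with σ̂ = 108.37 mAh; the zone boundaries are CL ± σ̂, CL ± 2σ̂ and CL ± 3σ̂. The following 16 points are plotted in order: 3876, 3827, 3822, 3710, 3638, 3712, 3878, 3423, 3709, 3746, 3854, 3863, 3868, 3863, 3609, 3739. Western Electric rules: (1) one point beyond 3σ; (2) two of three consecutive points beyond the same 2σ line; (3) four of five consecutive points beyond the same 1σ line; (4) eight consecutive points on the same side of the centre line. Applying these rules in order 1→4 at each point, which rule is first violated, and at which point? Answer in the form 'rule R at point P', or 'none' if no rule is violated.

Zone of each point (C = within 1σ̂, B = 1σ̂–2σ̂, A = 2σ̂–3σ̂, * = beyond 3σ̂; sign = side of CL): 1:+C, 2:+C, 3:+C, 4:-C, 5:-B, 6:-C, 7:+C, 8:-*, 9:-C, 10:-C, 11:+C, 12:+C, 13:+C, 14:+C, 15:-B, 16:-C
Rule 1 (one point beyond the 3σ limits) is satisfied at point 8.

rule 1 at point 8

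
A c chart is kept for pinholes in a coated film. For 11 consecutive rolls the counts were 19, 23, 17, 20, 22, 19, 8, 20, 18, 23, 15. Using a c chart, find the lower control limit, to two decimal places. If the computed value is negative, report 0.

5.63

c̄ = (19 + 23 + 17 + 20 + 22 + 19 + 8 + 20 + 18 + 23 + 15) / 11 = 204 / 11 = 18.5455
LCL = c̄ − 3√c̄ = 18.5455 − 3 × 4.3064 = 5.6261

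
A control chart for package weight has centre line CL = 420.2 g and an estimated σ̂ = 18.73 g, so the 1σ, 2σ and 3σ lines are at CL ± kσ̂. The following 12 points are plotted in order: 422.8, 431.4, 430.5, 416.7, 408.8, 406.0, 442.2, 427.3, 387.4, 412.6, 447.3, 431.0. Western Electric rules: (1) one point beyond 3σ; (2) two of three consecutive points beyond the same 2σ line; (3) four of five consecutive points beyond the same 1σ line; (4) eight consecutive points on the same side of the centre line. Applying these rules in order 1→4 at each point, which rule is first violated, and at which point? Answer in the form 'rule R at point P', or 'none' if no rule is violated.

Zone of each point (C = within 1σ̂, B = 1σ̂–2σ̂, A = 2σ̂–3σ̂, * = beyond 3σ̂; sign = side of CL): 1:+C, 2:+C, 3:+C, 4:-C, 5:-C, 6:-C, 7:+B, 8:+C, 9:-B, 10:-C, 11:+B, 12:+C
No rule fires across all 12 points.

none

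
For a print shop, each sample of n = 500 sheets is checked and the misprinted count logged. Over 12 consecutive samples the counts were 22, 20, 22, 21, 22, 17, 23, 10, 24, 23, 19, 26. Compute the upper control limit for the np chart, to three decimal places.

34.129

p̄ = Σdᵢ / (k·n) = 249 / (12 × 500) = 0.04150
UCL = np̄ + 3·√(np̄(1−p̄)) = 20.7500 + 3 × √(20.7500×0.95850) = 20.7500 + 3 × 4.4597 = 34.1291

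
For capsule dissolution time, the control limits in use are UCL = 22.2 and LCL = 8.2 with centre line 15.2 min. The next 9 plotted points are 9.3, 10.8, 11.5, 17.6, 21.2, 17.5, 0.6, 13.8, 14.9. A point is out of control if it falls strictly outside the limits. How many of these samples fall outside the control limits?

Compare each point to [8.2, 22.2]: sample 7 = 0.6 < LCL.

1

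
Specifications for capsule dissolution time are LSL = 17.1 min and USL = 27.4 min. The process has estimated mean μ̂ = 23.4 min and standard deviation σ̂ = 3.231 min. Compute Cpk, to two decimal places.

Cpu = (USL − μ̂) / (3σ̂) = (27.4 − 23.4) / (3 × 3.231) = 0.4127; Cpl = (μ̂ − LSL) / (3σ̂) = (23.4 − 17.1) / (3 × 3.231) = 0.6500; Cpk = min(Cpu, Cpl) = 0.4127

0.41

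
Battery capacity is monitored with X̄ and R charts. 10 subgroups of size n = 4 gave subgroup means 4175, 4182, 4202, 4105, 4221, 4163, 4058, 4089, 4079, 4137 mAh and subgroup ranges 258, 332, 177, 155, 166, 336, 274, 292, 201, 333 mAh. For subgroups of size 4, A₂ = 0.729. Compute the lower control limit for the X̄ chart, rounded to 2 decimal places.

X̄̄ = (4175 + 4182 + 4202 + 4105 + 4221 + 4163 + 4058 + 4089 + 4079 + 4137) / 10 = 41411.0000 / 10 = 4141.1000
R̄ = (258 + 332 + 177 + 155 + 166 + 336 + 274 + 292 + 201 + 333) / 10 = 2524.0000 / 10 = 252.4000
LCL = X̄̄ − A₂·R̄ = 4141.1000 − 0.729 × 252.4000 = 3957.1004

3957.10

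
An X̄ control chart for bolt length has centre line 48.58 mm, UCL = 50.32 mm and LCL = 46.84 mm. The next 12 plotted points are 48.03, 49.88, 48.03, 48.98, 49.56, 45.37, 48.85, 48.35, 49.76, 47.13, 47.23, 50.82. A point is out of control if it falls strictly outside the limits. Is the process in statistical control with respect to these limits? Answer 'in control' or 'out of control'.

Compare each point to [46.84, 50.32]: sample 6 = 45.37 < LCL; sample 12 = 50.82 > UCL.

out of control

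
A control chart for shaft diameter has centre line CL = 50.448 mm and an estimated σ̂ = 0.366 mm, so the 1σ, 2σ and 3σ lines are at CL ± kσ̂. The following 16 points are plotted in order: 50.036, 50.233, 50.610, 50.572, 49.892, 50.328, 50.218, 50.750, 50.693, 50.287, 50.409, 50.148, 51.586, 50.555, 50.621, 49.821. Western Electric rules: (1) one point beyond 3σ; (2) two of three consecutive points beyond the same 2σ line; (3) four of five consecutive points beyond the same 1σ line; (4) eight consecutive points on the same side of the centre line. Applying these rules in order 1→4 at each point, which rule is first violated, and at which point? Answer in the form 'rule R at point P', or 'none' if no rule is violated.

Zone of each point (C = within 1σ̂, B = 1σ̂–2σ̂, A = 2σ̂–3σ̂, * = beyond 3σ̂; sign = side of CL): 1:-B, 2:-C, 3:+C, 4:+C, 5:-B, 6:-C, 7:-C, 8:+C, 9:+C, 10:-C, 11:-C, 12:-C, 13:+*, 14:+C, 15:+C, 16:-B
Rule 1 (one point beyond the 3σ limits) is satisfied at point 13.

rule 1 at point 13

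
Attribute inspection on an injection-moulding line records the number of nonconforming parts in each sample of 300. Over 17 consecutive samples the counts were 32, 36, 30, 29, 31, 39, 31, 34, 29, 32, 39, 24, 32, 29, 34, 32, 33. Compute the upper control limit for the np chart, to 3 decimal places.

48.184

p̄ = Σdᵢ / (k·n) = 546 / (17 × 300) = 0.10706
UCL = np̄ + 3·√(np̄(1−p̄)) = 32.1176 + 3 × √(32.1176×0.89294) = 32.1176 + 3 × 5.3553 = 48.1835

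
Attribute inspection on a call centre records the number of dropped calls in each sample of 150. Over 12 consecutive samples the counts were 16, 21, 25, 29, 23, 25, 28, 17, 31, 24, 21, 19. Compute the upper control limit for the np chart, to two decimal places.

p̄ = Σdᵢ / (k·n) = 279 / (12 × 150) = 0.15500
UCL = np̄ + 3·√(np̄(1−p̄)) = 23.2500 + 3 × √(23.2500×0.84500) = 23.2500 + 3 × 4.4324 = 36.5472

36.55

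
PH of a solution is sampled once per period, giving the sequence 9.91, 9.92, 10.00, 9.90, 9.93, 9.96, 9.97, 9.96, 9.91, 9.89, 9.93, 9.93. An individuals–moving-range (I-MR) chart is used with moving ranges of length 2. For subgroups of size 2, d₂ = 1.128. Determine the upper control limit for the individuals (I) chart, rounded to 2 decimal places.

10.03

X̄ = (9.91 + 9.92 + 10.00 + 9.90 + 9.93 + 9.96 + 9.97 + 9.96 + 9.91 + 9.89 + 9.93 + 9.93) / 12 = 9.9342
Moving ranges: 0.01, 0.08, 0.10, 0.03, 0.03, 0.01, 0.01, 0.05, 0.02, 0.04, 0.00; M̄R̄ = 0.3800 / 11 = 0.0345
UCL = X̄ + 3·M̄R̄/d₂ = 9.9342 + 3 × 0.0345 / 1.128 = 10.0260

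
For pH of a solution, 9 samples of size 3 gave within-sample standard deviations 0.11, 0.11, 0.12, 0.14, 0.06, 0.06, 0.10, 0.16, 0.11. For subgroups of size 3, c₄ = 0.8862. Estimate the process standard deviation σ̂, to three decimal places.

0.122

s̄ = (0.11 + 0.11 + 0.12 + 0.14 + 0.06 + 0.06 + 0.10 + 0.16 + 0.11) / 9 = 0.1078
σ̂ = s̄ / c₄ = 0.1078 / 0.8862 = 0.1216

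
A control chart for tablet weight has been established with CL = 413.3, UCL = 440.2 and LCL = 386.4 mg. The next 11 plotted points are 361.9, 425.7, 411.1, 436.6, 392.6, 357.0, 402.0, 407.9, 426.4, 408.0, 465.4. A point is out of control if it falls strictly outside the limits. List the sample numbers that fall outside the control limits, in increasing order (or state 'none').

Compare each point to [386.4, 440.2]: sample 1 = 361.9 < LCL; sample 6 = 357.0 < LCL; sample 11 = 465.4 > UCL.

1, 6, 11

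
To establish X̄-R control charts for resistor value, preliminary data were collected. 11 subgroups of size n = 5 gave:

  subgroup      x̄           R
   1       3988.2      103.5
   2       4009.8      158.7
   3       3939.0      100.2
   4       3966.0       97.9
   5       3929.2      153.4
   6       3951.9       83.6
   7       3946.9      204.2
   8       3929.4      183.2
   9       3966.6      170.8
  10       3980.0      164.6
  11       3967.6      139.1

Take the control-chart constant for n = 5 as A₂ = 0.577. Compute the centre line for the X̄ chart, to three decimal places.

X̄̄ = (3988.2 + 4009.8 + 3939.0 + 3966.0 + 3929.2 + 3951.9 + 3946.9 + 3929.4 + 3966.6 + 3980.0 + 3967.6) / 11 = 43574.6000 / 11 = 3961.3273
CL = X̄̄ = 3961.3273

3961.327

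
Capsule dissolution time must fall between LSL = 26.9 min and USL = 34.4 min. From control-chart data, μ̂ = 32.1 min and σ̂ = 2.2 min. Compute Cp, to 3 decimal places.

0.568

Cp = (USL − LSL) / (6σ̂) = (34.4 − 26.9) / (6 × 2.2) = 7.5000 / 13.2000 = 0.5682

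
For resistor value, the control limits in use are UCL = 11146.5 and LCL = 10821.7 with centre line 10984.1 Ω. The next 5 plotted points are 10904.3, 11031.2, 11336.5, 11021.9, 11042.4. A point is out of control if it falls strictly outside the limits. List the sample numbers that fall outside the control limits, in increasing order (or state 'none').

Compare each point to [10821.7, 11146.5]: sample 3 = 11336.5 > UCL.

3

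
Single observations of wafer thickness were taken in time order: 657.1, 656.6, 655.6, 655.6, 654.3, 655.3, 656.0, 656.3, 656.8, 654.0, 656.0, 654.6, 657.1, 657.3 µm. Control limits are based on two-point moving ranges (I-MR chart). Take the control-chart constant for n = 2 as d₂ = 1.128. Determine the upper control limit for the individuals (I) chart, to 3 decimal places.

X̄ = (657.1 + 656.6 + 655.6 + 655.6 + 654.3 + 655.3 + 656.0 + 656.3 + 656.8 + 654.0 + 656.0 + 654.6 + 657.1 + 657.3) / 14 = 655.9000
Moving ranges: 0.5, 1.0, 0.0, 1.3, 1.0, 0.7, 0.3, 0.5, 2.8, 2.0, 1.4, 2.5, 0.2; M̄R̄ = 14.2000 / 13 = 1.0923
UCL = X̄ + 3·M̄R̄/d₂ = 655.9000 + 3 × 1.0923 / 1.128 = 658.8051

658.805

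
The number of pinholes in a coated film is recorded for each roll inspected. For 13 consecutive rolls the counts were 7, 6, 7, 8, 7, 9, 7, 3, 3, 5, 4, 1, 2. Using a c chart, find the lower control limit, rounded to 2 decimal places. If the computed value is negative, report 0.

0.00

c̄ = (7 + 6 + 7 + 8 + 7 + 9 + 7 + 3 + 3 + 5 + 4 + 1 + 2) / 13 = 69 / 13 = 5.3077
LCL = c̄ − 3√c̄ = 5.3077 − 3 × 2.3038 = -1.6038 → 0 (cannot be negative)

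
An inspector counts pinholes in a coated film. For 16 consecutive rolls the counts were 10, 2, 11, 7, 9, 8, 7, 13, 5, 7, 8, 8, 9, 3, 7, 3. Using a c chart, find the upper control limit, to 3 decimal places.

c̄ = (10 + 2 + 11 + 7 + 9 + 8 + 7 + 13 + 5 + 7 + 8 + 8 + 9 + 3 + 7 + 3) / 16 = 117 / 16 = 7.3125
UCL = c̄ + 3√c̄ = 7.3125 + 3 × √7.3125 = 7.3125 + 3 × 2.7042 = 15.4250

15.425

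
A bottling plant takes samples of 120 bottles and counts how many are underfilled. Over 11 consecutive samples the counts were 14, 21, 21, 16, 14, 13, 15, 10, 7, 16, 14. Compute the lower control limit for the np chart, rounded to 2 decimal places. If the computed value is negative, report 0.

p̄ = Σdᵢ / (k·n) = 161 / (11 × 120) = 0.12197
LCL = np̄ − 3·√(np̄(1−p̄)) = 14.6364 − 3 × 3.5849 = 3.8818

3.88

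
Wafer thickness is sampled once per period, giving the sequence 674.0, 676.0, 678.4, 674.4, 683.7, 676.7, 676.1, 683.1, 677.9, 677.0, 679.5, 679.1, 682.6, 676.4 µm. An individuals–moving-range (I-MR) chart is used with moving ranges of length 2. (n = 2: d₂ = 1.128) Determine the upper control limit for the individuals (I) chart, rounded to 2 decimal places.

688.64

X̄ = (674.0 + 676.0 + 678.4 + 674.4 + 683.7 + 676.7 + 676.1 + 683.1 + 677.9 + 677.0 + 679.5 + 679.1 + 682.6 + 676.4) / 14 = 678.2071
Moving ranges: 2.0, 2.4, 4.0, 9.3, 7.0, 0.6, 7.0, 5.2, 0.9, 2.5, 0.4, 3.5, 6.2; M̄R̄ = 51.0000 / 13 = 3.9231
UCL = X̄ + 3·M̄R̄/d₂ = 678.2071 + 3 × 3.9231 / 1.128 = 688.6409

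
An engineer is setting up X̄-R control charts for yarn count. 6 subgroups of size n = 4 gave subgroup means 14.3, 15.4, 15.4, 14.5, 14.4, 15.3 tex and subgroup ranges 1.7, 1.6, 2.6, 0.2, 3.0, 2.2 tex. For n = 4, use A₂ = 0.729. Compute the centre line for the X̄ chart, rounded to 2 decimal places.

X̄̄ = (14.3 + 15.4 + 15.4 + 14.5 + 14.4 + 15.3) / 6 = 89.3000 / 6 = 14.8833
CL = X̄̄ = 14.8833

14.88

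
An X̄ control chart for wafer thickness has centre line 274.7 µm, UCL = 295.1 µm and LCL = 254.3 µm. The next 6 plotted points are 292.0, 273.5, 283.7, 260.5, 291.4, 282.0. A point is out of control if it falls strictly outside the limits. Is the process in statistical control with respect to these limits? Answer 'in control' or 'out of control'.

All 6 points lie within [254.3, 295.1].

in control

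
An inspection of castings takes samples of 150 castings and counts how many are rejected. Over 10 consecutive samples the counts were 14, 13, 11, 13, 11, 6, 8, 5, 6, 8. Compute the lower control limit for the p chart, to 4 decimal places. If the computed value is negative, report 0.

0.0037

p̄ = Σdᵢ / (k·n) = 95 / (10 × 150) = 0.06333
LCL = p̄ − 3·√(p̄(1−p̄)/n) = 0.06333 − 3 × 0.01989 = 0.00367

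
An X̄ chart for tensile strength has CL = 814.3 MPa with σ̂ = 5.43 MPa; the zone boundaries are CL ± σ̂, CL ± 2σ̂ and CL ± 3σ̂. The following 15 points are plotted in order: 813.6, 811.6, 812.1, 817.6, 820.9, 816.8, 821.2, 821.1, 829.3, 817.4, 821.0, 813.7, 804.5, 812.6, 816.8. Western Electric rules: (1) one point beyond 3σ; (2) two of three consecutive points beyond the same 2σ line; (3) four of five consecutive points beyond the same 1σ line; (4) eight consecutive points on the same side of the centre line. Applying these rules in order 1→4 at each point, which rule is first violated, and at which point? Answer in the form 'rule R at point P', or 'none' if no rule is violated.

rule 3 at point 9

Zone of each point (C = within 1σ̂, B = 1σ̂–2σ̂, A = 2σ̂–3σ̂, * = beyond 3σ̂; sign = side of CL): 1:-C, 2:-C, 3:-C, 4:+C, 5:+B, 6:+C, 7:+B, 8:+B, 9:+A, 10:+C, 11:+B, 12:-C, 13:-B, 14:-C, 15:+C
Rule 3 (four of five consecutive points beyond the same 1σ limit) is satisfied at point 9.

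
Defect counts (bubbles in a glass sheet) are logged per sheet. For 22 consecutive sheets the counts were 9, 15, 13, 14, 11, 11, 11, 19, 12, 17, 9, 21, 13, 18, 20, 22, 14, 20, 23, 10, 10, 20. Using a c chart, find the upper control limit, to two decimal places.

c̄ = (9 + 15 + 13 + 14 + 11 + 11 + 11 + 19 + 12 + 17 + 9 + 21 + 13 + 18 + 20 + 22 + 14 + 20 + 23 + 10 + 10 + 20) / 22 = 332 / 22 = 15.0909
UCL = c̄ + 3√c̄ = 15.0909 + 3 × √15.0909 = 15.0909 + 3 × 3.8847 = 26.7450

26.75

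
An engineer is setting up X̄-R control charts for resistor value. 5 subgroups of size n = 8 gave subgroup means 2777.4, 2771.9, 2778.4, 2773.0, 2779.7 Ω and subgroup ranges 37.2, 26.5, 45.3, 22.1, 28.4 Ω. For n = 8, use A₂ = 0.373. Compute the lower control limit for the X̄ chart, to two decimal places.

X̄̄ = (2777.4 + 2771.9 + 2778.4 + 2773.0 + 2779.7) / 5 = 13880.4000 / 5 = 2776.0800
R̄ = (37.2 + 26.5 + 45.3 + 22.1 + 28.4) / 5 = 159.5000 / 5 = 31.9000
LCL = X̄̄ − A₂·R̄ = 2776.0800 − 0.373 × 31.9000 = 2764.1813

2764.18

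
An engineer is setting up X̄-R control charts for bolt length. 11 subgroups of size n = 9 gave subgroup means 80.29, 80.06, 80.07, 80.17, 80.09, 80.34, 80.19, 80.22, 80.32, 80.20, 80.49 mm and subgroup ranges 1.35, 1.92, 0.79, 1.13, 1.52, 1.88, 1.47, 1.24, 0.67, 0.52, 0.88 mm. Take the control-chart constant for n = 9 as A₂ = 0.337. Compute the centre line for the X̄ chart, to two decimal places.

X̄̄ = (80.29 + 80.06 + 80.07 + 80.17 + 80.09 + 80.34 + 80.19 + 80.22 + 80.32 + 80.20 + 80.49) / 11 = 882.4400 / 11 = 80.2218
CL = X̄̄ = 80.2218

80.22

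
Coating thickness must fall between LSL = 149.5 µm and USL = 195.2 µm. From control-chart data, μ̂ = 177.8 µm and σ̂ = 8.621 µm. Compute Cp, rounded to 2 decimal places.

Cp = (USL − LSL) / (6σ̂) = (195.2 − 149.5) / (6 × 8.621) = 45.7000 / 51.7260 = 0.8835

0.88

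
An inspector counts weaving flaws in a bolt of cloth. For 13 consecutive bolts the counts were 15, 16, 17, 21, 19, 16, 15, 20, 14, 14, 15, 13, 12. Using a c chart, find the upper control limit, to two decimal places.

27.89

c̄ = (15 + 16 + 17 + 21 + 19 + 16 + 15 + 20 + 14 + 14 + 15 + 13 + 12) / 13 = 207 / 13 = 15.9231
UCL = c̄ + 3√c̄ = 15.9231 + 3 × √15.9231 = 15.9231 + 3 × 3.9904 = 27.8942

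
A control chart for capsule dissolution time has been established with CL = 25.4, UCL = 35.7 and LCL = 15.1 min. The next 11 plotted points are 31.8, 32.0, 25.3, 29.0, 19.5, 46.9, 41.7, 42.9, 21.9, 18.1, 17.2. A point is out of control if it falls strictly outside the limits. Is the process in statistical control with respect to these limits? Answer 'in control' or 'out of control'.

Compare each point to [15.1, 35.7]: sample 6 = 46.9 > UCL; sample 7 = 41.7 > UCL; sample 8 = 42.9 > UCL.

out of control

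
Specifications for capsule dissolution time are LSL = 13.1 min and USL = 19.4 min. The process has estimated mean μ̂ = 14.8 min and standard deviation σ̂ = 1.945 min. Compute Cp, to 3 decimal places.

0.540

Cp = (USL − LSL) / (6σ̂) = (19.4 − 13.1) / (6 × 1.945) = 6.3000 / 11.6700 = 0.5398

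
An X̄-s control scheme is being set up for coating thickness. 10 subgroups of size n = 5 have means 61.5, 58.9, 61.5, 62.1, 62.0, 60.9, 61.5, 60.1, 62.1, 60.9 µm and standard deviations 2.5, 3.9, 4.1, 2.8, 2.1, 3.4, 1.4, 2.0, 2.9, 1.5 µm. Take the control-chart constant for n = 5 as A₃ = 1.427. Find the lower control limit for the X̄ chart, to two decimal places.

57.35

X̄̄ = (61.5 + 58.9 + 61.5 + 62.1 + 62.0 + 60.9 + 61.5 + 60.1 + 62.1 + 60.9) / 10 = 61.1500
s̄ = (2.5 + 3.9 + 4.1 + 2.8 + 2.1 + 3.4 + 1.4 + 2.0 + 2.9 + 1.5) / 10 = 2.6600
LCL = X̄̄ − A₃·s̄ = 61.1500 − 1.427 × 2.6600 = 57.3542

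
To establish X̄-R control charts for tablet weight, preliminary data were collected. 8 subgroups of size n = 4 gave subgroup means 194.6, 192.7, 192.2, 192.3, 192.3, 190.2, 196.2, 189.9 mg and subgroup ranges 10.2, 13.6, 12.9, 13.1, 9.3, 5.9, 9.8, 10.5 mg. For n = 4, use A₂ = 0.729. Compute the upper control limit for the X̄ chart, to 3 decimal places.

X̄̄ = (194.6 + 192.7 + 192.2 + 192.3 + 192.3 + 190.2 + 196.2 + 189.9) / 8 = 1540.4000 / 8 = 192.5500
R̄ = (10.2 + 13.6 + 12.9 + 13.1 + 9.3 + 5.9 + 9.8 + 10.5) / 8 = 85.3000 / 8 = 10.6625
UCL = X̄̄ + A₂·R̄ = 192.5500 + 0.729 × 10.6625 = 200.3230

200.323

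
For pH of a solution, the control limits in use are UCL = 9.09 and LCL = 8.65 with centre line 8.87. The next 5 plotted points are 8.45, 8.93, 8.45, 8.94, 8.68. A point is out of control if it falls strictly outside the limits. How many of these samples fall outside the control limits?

2

Compare each point to [8.65, 9.09]: sample 1 = 8.45 < LCL; sample 3 = 8.45 < LCL.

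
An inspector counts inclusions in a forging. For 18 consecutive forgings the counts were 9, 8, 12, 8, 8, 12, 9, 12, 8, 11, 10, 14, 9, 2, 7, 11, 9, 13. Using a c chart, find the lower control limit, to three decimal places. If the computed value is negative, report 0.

0.282

c̄ = (9 + 8 + 12 + 8 + 8 + 12 + 9 + 12 + 8 + 11 + 10 + 14 + 9 + 2 + 7 + 11 + 9 + 13) / 18 = 172 / 18 = 9.5556
LCL = c̄ − 3√c̄ = 9.5556 − 3 × 3.0912 = 0.2819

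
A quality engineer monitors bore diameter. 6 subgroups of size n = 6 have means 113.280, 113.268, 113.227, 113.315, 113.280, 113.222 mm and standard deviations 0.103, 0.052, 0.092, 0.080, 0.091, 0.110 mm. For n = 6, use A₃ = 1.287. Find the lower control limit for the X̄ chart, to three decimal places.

X̄̄ = (113.280 + 113.268 + 113.227 + 113.315 + 113.280 + 113.222) / 6 = 113.2653
s̄ = (0.103 + 0.052 + 0.092 + 0.080 + 0.091 + 0.110) / 6 = 0.0880
LCL = X̄̄ − A₃·s̄ = 113.2653 − 1.287 × 0.0880 = 113.1521

113.152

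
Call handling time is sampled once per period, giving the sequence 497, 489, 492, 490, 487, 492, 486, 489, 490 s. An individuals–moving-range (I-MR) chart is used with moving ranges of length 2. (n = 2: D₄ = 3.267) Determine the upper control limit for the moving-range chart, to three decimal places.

Moving ranges: 8, 3, 2, 3, 5, 6, 3, 1; M̄R̄ = 31.0000 / 8 = 3.8750
UCL_MR = D₄·M̄R̄ = 3.267 × 3.8750 = 12.6596

12.660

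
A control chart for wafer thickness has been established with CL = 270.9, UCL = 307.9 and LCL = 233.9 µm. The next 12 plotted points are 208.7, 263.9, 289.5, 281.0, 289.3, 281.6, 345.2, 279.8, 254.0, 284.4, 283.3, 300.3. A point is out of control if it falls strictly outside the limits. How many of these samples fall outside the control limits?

Compare each point to [233.9, 307.9]: sample 1 = 208.7 < LCL; sample 7 = 345.2 > UCL.

2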